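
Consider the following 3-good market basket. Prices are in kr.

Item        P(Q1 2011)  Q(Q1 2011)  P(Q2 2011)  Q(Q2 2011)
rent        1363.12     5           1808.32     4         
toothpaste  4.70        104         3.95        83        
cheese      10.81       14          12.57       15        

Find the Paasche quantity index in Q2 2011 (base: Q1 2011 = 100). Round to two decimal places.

80.49

Paasche quantity index uses current-period prices as weights.
ΣP(Q2 2011)·Q(Q2 2011) = 1808.32×4 + 3.95×83 + 12.57×15 = 7233.28 + 327.85 + 188.55 = 7749.68
ΣP(Q2 2011)·Q(Q1 2011) = 1808.32×5 + 3.95×104 + 12.57×14 = 9041.6 + 410.8 + 175.98 = 9628.38
Index = 7749.68 / 9628.38 × 100 = 80.4879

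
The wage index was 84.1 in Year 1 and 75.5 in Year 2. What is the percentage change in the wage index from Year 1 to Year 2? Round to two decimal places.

Change = (75.5 − 84.1) / 84.1 × 100
       = -8.6 / 84.1 × 100 = -10.2259%

-10.23%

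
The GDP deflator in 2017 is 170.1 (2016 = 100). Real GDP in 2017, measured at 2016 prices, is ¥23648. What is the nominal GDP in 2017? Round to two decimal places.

40225.25

Nominal = Real × (Index/100) = 23648 × (170.1/100)
        = 23648 × 1.701 = 40225.2480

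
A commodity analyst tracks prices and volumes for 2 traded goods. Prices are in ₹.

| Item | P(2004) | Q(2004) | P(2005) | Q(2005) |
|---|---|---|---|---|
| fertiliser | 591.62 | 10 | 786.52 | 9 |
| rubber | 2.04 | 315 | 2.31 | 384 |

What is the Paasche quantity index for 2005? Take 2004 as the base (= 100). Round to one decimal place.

92.7

Paasche quantity index uses current-period prices as weights.
ΣP(2005)·Q(2005) = 786.52×9 + 2.31×384 = 7078.68 + 887.04 = 7965.72
ΣP(2005)·Q(2004) = 786.52×10 + 2.31×315 = 7865.2 + 727.65 = 8592.85
Index = 7965.72 / 8592.85 × 100 = 92.7017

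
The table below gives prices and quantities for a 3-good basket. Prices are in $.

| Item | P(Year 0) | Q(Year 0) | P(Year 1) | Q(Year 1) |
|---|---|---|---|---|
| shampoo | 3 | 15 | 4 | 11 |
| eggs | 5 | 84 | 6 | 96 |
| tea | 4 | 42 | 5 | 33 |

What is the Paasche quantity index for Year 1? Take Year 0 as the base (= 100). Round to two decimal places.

101.42

Paasche quantity index uses current-period prices as weights.
ΣP(Year 1)·Q(Year 1) = 4×11 + 6×96 + 5×33 = 44 + 576 + 165 = 785
ΣP(Year 1)·Q(Year 0) = 4×15 + 6×84 + 5×42 = 60 + 504 + 210 = 774
Index = 785 / 774 × 100 = 101.4212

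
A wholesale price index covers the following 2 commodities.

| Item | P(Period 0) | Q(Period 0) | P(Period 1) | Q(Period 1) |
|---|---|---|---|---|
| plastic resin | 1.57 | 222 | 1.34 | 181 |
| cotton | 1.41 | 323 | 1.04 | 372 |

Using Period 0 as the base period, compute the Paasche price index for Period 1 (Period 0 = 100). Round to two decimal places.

77.83

Paasche price index uses current-period quantities as weights.
ΣP(Period 1)·Q(Period 1) = 1.34×181 + 1.04×372 = 242.54 + 386.88 = 629.42
ΣP(Period 0)·Q(Period 1) = 1.57×181 + 1.41×372 = 284.17 + 524.52 = 808.69
Index = 629.42 / 808.69 × 100 = 77.8320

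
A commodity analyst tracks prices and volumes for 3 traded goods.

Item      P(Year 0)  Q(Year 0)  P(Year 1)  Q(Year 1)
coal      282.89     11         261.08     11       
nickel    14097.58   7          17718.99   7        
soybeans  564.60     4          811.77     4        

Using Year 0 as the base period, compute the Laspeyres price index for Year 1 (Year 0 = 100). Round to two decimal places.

Laspeyres price index uses base-period quantities as weights.
ΣP(Year 1)·Q(Year 0) = 261.08×11 + 17718.99×7 + 811.77×4 = 2871.88 + 124032.93 + 3247.08 = 130151.89
ΣP(Year 0)·Q(Year 0) = 282.89×11 + 14097.58×7 + 564.60×4 = 3111.79 + 98683.06 + 2258.4 = 104053.25
Index = 130151.89 / 104053.25 × 100 = 125.0820

125.08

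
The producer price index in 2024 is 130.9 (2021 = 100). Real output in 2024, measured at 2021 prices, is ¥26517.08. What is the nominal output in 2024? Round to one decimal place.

34710.9

Nominal = Real × (Index/100) = 26517.08 × (130.9/100)
        = 26517.08 × 1.309 = 34710.8577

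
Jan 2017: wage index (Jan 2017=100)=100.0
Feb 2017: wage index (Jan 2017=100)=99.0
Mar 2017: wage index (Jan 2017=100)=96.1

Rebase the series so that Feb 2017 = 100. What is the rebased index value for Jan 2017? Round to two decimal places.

101.01

Rebased(Jan 2017) = 100.0 / 99.0 × 100 = 101.0101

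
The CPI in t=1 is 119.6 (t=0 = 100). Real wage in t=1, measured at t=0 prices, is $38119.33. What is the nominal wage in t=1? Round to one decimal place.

Nominal = Real × (Index/100) = 38119.33 × (119.6/100)
        = 38119.33 × 1.196 = 45590.7187

45590.7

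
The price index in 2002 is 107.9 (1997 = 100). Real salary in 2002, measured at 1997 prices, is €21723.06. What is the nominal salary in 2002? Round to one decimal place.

Nominal = Real × (Index/100) = 21723.06 × (107.9/100)
        = 21723.06 × 1.079 = 23439.1817

23439.2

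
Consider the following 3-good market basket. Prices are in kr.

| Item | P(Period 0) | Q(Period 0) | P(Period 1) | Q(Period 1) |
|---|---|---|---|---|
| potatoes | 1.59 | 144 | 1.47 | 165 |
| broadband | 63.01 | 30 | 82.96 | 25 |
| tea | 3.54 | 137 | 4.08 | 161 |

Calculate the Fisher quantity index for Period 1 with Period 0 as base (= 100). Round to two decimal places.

Laspeyres component (base-period weights):
ΣP(Period 0)Q(Period 1) = 1.59×165 + 63.01×25 + 3.54×161 = 262.35 + 1575.25 + 569.94 = 2407.54
ΣP(Period 0)Q(Period 0) = 1.59×144 + 63.01×30 + 3.54×137 = 228.96 + 1890.3 + 484.98 = 2604.24
L = 2407.54 / 2604.24 × 100 = 92.4469
Paasche component (current-period weights):
ΣP(Period 1)Q(Period 1) = 1.47×165 + 82.96×25 + 4.08×161 = 242.55 + 2074 + 656.88 = 2973.43
ΣP(Period 1)Q(Period 0) = 1.47×144 + 82.96×30 + 4.08×137 = 211.68 + 2488.8 + 558.96 = 3259.44
P = 2973.43 / 3259.44 × 100 = 91.2252
Fisher = √(L × P) = √(92.4469 × 91.2252) = 91.8340

91.83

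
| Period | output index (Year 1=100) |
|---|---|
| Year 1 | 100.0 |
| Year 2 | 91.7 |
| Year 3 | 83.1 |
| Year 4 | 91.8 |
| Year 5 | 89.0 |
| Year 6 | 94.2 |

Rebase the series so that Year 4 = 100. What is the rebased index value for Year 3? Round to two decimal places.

Rebased(Year 3) = 83.1 / 91.8 × 100 = 90.5229

90.52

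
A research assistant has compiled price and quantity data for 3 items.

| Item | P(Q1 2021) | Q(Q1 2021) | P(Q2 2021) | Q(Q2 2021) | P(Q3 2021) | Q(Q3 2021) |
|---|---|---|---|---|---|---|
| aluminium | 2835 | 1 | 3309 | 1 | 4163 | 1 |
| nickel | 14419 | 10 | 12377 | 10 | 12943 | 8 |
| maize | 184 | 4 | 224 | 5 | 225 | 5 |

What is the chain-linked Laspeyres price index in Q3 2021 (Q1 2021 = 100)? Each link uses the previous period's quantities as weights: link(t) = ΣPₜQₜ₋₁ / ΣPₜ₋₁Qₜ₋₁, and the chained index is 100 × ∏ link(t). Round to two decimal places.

91.01

Link Q1 2021→Q2 2021:
ΣP(Q2 2021)Q(Q1 2021) = 3309×1 + 12377×10 + 224×4 = 3309 + 123770 + 896 = 127975
ΣP(Q1 2021)Q(Q1 2021) = 2835×1 + 14419×10 + 184×4 = 2835 + 144190 + 736 = 147761
link = 127975/147761 = 0.866095
Link Q2 2021→Q3 2021:
ΣP(Q3 2021)Q(Q2 2021) = 4163×1 + 12943×10 + 225×5 = 4163 + 129430 + 1125 = 134718
ΣP(Q2 2021)Q(Q2 2021) = 3309×1 + 12377×10 + 224×5 = 3309 + 123770 + 1120 = 128199
link = 134718/128199 = 1.050851
Chained index = 100 × 0.866095 × 1.050851 = 91.0136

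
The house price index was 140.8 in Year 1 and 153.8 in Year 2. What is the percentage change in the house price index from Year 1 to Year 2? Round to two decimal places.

9.23%

Change = (153.8 − 140.8) / 140.8 × 100
       = 13.0 / 140.8 × 100 = 9.2330%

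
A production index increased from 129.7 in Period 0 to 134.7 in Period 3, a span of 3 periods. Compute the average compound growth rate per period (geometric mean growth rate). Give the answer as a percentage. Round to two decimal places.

Growth factor = (134.7/129.7)^(1/3) = (1.038551)^(1/3) = 1.012688
Growth rate = 1.012688 − 1 = 0.012688 = 1.2688%

1.27%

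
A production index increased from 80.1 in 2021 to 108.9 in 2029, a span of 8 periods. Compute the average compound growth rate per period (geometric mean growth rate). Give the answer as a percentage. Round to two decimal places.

Growth factor = (108.9/80.1)^(1/8) = (1.359551)^(1/8) = 1.039141
Growth rate = 1.039141 − 1 = 0.039141 = 3.9141%

3.91%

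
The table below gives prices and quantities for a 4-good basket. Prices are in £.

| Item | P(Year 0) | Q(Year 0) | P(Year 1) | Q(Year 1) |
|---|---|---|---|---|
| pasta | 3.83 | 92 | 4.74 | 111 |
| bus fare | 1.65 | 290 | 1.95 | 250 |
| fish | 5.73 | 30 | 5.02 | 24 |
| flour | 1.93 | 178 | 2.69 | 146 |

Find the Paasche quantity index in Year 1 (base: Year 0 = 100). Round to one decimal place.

Paasche quantity index uses current-period prices as weights.
ΣP(Year 1)·Q(Year 1) = 4.74×111 + 1.95×250 + 5.02×24 + 2.69×146 = 526.14 + 487.5 + 120.48 + 392.74 = 1526.86
ΣP(Year 1)·Q(Year 0) = 4.74×92 + 1.95×290 + 5.02×30 + 2.69×178 = 436.08 + 565.5 + 150.6 + 478.82 = 1631
Index = 1526.86 / 1631 × 100 = 93.6150

93.6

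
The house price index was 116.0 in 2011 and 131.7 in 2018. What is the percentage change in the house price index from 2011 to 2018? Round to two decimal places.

Change = (131.7 − 116.0) / 116.0 × 100
       = 15.7 / 116.0 × 100 = 13.5345%

13.53%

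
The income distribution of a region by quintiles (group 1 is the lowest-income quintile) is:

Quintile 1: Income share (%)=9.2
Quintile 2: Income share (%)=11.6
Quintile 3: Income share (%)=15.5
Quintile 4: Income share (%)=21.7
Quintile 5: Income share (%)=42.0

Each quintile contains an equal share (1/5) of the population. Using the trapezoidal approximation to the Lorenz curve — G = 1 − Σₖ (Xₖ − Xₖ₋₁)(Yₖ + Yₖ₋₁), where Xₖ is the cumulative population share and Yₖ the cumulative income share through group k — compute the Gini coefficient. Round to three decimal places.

Cumulative income shares Yₖ: 0.0920, 0.2080, 0.3630, 0.5800, 1.0000
Σ (Xₖ−Xₖ₋₁)(Yₖ+Yₖ₋₁) = (1/5)(0.0920+0.0000) + (1/5)(0.2080+0.0920) + (1/5)(0.3630+0.2080) + (1/5)(0.5800+0.3630) + (1/5)(1.0000+0.5800)
  = 0.0184 + 0.0600 + 0.1142 + 0.1886 + 0.3160 = 0.6972
G = 1 − 0.6972 = 0.3028

0.303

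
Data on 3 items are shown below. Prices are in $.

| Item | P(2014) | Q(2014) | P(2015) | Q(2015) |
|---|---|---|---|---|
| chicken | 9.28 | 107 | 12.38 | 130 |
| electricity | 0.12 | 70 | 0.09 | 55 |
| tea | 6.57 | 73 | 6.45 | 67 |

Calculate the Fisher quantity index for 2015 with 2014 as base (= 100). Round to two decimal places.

Laspeyres component (base-period weights):
ΣP(2014)Q(2015) = 9.28×130 + 0.12×55 + 6.57×67 = 1206.4 + 6.6 + 440.19 = 1653.19
ΣP(2014)Q(2014) = 9.28×107 + 0.12×70 + 6.57×73 = 992.96 + 8.4 + 479.61 = 1480.97
L = 1653.19 / 1480.97 × 100 = 111.6289
Paasche component (current-period weights):
ΣP(2015)Q(2015) = 12.38×130 + 0.09×55 + 6.45×67 = 1609.4 + 4.95 + 432.15 = 2046.5
ΣP(2015)Q(2014) = 12.38×107 + 0.09×70 + 6.45×73 = 1324.66 + 6.3 + 470.85 = 1801.81
P = 2046.5 / 1801.81 × 100 = 113.5802
Fisher = √(L × P) = √(111.6289 × 113.5802) = 112.6003

112.60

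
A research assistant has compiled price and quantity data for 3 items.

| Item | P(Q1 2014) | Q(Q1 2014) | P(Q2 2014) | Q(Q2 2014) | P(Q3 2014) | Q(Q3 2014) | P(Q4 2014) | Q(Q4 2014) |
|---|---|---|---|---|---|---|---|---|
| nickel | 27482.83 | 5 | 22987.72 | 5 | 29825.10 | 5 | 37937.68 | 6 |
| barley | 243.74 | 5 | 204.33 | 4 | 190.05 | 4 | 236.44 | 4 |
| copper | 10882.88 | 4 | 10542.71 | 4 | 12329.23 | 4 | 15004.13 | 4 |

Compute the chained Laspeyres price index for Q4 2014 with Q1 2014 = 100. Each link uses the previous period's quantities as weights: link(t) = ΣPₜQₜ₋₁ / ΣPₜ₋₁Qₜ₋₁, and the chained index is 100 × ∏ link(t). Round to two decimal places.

Link Q1 2014→Q2 2014:
ΣP(Q2 2014)Q(Q1 2014) = 22987.72×5 + 204.33×5 + 10542.71×4 = 114938.6 + 1021.65 + 42170.84 = 158131.09
ΣP(Q1 2014)Q(Q1 2014) = 27482.83×5 + 243.74×5 + 10882.88×4 = 137414.15 + 1218.7 + 43531.52 = 182164.37
link = 158131.09/182164.37 = 0.868068
Link Q2 2014→Q3 2014:
ΣP(Q3 2014)Q(Q2 2014) = 29825.10×5 + 190.05×4 + 12329.23×4 = 149125.5 + 760.2 + 49316.92 = 199202.62
ΣP(Q2 2014)Q(Q2 2014) = 22987.72×5 + 204.33×4 + 10542.71×4 = 114938.6 + 817.32 + 42170.84 = 157926.76
link = 199202.62/157926.76 = 1.261361
Link Q3 2014→Q4 2014:
ΣP(Q4 2014)Q(Q3 2014) = 37937.68×5 + 236.44×4 + 15004.13×4 = 189688.4 + 945.76 + 60016.52 = 250650.68
ΣP(Q3 2014)Q(Q3 2014) = 29825.10×5 + 190.05×4 + 12329.23×4 = 149125.5 + 760.2 + 49316.92 = 199202.62
link = 250650.68/199202.62 = 1.258270
Chained index = 100 × 0.868068 × 1.261361 × 1.258270 = 137.7739

137.77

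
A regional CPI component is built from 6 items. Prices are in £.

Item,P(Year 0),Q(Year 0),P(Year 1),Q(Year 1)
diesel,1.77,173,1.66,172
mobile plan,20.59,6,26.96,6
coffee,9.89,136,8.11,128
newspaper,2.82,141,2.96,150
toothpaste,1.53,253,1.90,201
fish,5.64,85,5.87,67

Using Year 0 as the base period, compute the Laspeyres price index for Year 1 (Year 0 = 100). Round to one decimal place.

Laspeyres price index uses base-period quantities as weights.
ΣP(Year 1)·Q(Year 0) = 1.66×173 + 26.96×6 + 8.11×136 + 2.96×141 + 1.90×253 + 5.87×85 = 287.18 + 161.76 + 1102.96 + 417.36 + 480.7 + 498.95 = 2948.91
ΣP(Year 0)·Q(Year 0) = 1.77×173 + 20.59×6 + 9.89×136 + 2.82×141 + 1.53×253 + 5.64×85 = 306.21 + 123.54 + 1345.04 + 397.62 + 387.09 + 479.4 = 3038.9
Index = 2948.91 / 3038.9 × 100 = 97.0387

97.0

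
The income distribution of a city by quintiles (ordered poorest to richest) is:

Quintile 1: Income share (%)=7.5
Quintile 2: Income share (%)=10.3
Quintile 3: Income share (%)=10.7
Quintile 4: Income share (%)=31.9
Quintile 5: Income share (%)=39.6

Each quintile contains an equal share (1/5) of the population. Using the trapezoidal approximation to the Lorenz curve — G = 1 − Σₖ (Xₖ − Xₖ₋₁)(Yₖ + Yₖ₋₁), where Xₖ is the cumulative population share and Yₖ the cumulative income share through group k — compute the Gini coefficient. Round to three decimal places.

Cumulative income shares Yₖ: 0.0750, 0.1780, 0.2850, 0.6040, 1.0000
Σ (Xₖ−Xₖ₋₁)(Yₖ+Yₖ₋₁) = (1/5)(0.0750+0.0000) + (1/5)(0.1780+0.0750) + (1/5)(0.2850+0.1780) + (1/5)(0.6040+0.2850) + (1/5)(1.0000+0.6040)
  = 0.0150 + 0.0506 + 0.0926 + 0.1778 + 0.3208 = 0.6568
G = 1 − 0.6568 = 0.3432

0.343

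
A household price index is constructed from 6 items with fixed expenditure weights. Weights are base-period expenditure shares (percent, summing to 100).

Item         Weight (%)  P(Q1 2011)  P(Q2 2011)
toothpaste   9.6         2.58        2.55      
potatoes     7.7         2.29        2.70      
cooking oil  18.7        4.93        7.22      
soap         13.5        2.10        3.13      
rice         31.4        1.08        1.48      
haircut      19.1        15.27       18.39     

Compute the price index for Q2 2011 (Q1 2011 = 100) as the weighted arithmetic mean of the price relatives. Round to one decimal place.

toothpaste: 9.6 × (2.55/2.58) = 9.6 × 0.988372 = 9.4884
potatoes: 7.7 × (2.70/2.29) = 7.7 × 1.179039 = 9.0786
cooking oil: 18.7 × (7.22/4.93) = 18.7 × 1.464503 = 27.3862
soap: 13.5 × (3.13/2.10) = 13.5 × 1.490476 = 20.1214
rice: 31.4 × (1.48/1.08) = 31.4 × 1.370370 = 43.0296
haircut: 19.1 × (18.39/15.27) = 19.1 × 1.204322 = 23.0026
Index = Σ wᵢ·(p₁ᵢ/p₀ᵢ) = 9.4884 + 9.0786 + 27.3862 + 20.1214 + 43.0296 + 23.0026 = 132.1068

132.1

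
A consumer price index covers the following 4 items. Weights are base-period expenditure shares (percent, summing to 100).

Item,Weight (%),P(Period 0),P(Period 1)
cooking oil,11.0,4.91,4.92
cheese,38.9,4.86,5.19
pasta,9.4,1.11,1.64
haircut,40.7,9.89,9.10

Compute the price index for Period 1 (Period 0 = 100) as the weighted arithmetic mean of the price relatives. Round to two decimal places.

103.90

cooking oil: 11.0 × (4.92/4.91) = 11.0 × 1.002037 = 11.0224
cheese: 38.9 × (5.19/4.86) = 38.9 × 1.067901 = 41.5414
pasta: 9.4 × (1.64/1.11) = 9.4 × 1.477477 = 13.8883
haircut: 40.7 × (9.10/9.89) = 40.7 × 0.920121 = 37.4489
Index = Σ wᵢ·(p₁ᵢ/p₀ᵢ) = 11.0224 + 41.5414 + 13.8883 + 37.4489 = 103.9010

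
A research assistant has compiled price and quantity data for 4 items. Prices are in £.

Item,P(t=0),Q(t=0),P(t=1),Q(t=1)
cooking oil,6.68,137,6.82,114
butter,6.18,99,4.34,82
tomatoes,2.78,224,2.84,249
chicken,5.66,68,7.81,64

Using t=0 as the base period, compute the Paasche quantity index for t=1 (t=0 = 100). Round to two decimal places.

Paasche quantity index uses current-period prices as weights.
ΣP(t=1)·Q(t=1) = 6.82×114 + 4.34×82 + 2.84×249 + 7.81×64 = 777.48 + 355.88 + 707.16 + 499.84 = 2340.36
ΣP(t=1)·Q(t=0) = 6.82×137 + 4.34×99 + 2.84×224 + 7.81×68 = 934.34 + 429.66 + 636.16 + 531.08 = 2531.24
Index = 2340.36 / 2531.24 × 100 = 92.4590

92.46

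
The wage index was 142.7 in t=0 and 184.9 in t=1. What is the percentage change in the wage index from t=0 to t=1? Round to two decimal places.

Change = (184.9 − 142.7) / 142.7 × 100
       = 42.2 / 142.7 × 100 = 29.5725%

29.57%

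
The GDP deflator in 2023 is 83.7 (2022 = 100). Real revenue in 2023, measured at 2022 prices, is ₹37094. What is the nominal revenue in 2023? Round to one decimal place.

31047.7

Nominal = Real × (Index/100) = 37094 × (83.7/100)
        = 37094 × 0.837 = 31047.6780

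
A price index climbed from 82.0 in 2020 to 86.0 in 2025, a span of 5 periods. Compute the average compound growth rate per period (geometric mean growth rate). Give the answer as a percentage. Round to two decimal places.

Growth factor = (86.0/82.0)^(1/5) = (1.048780)^(1/5) = 1.009571
Growth rate = 1.009571 − 1 = 0.009571 = 0.9571%

0.96%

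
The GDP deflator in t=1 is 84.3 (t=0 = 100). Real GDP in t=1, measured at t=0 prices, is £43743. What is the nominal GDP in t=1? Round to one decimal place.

36875.3

Nominal = Real × (Index/100) = 43743 × (84.3/100)
        = 43743 × 0.843 = 36875.3490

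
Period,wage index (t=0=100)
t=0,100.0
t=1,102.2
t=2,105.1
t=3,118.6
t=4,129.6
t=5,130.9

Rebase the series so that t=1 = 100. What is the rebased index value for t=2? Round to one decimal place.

102.8

Rebased(t=2) = 105.1 / 102.2 × 100 = 102.8376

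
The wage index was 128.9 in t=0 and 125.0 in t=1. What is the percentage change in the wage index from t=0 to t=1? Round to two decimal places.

Change = (125.0 − 128.9) / 128.9 × 100
       = -3.9 / 128.9 × 100 = -3.0256%

-3.03%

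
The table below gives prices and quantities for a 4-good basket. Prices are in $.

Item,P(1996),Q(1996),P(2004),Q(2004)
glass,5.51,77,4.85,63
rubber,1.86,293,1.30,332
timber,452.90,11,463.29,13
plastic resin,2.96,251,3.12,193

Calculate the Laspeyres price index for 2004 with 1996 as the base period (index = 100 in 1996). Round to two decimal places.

99.10

Laspeyres price index uses base-period quantities as weights.
ΣP(2004)·Q(1996) = 4.85×77 + 1.30×293 + 463.29×11 + 3.12×251 = 373.45 + 380.9 + 5096.19 + 783.12 = 6633.66
ΣP(1996)·Q(1996) = 5.51×77 + 1.86×293 + 452.90×11 + 2.96×251 = 424.27 + 544.98 + 4981.9 + 742.96 = 6694.11
Index = 6633.66 / 6694.11 × 100 = 99.0970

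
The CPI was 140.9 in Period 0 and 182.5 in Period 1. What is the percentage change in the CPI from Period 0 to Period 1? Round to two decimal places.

Change = (182.5 − 140.9) / 140.9 × 100
       = 41.6 / 140.9 × 100 = 29.5245%

29.52%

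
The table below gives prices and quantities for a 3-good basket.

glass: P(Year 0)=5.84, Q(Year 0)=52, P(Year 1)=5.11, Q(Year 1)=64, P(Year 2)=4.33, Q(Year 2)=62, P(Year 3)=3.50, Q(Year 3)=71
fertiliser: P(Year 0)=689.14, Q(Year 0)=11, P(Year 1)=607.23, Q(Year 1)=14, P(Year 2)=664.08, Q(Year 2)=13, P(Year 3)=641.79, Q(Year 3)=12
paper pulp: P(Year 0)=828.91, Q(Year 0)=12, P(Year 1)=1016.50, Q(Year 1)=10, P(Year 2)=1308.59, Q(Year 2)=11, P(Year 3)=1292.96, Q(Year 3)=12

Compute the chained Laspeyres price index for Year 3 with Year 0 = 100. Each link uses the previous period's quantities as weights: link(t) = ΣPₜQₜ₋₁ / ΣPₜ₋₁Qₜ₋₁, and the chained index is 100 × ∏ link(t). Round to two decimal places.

125.26

Link Year 0→Year 1:
ΣP(Year 1)Q(Year 0) = 5.11×52 + 607.23×11 + 1016.50×12 = 265.72 + 6679.53 + 12198 = 19143.25
ΣP(Year 0)Q(Year 0) = 5.84×52 + 689.14×11 + 828.91×12 = 303.68 + 7580.54 + 9946.92 = 17831.14
link = 19143.25/17831.14 = 1.073585
Link Year 1→Year 2:
ΣP(Year 2)Q(Year 1) = 4.33×64 + 664.08×14 + 1308.59×10 = 277.12 + 9297.12 + 13085.9 = 22660.14
ΣP(Year 1)Q(Year 1) = 5.11×64 + 607.23×14 + 1016.50×10 = 327.04 + 8501.22 + 10165 = 18993.26
link = 22660.14/18993.26 = 1.193062
Link Year 2→Year 3:
ΣP(Year 3)Q(Year 2) = 3.50×62 + 641.79×13 + 1292.96×11 = 217 + 8343.27 + 14222.56 = 22782.83
ΣP(Year 2)Q(Year 2) = 4.33×62 + 664.08×13 + 1308.59×11 = 268.46 + 8633.04 + 14394.49 = 23295.99
link = 22782.83/23295.99 = 0.977972
Chained index = 100 × 1.073585 × 1.193062 × 0.977972 = 125.2640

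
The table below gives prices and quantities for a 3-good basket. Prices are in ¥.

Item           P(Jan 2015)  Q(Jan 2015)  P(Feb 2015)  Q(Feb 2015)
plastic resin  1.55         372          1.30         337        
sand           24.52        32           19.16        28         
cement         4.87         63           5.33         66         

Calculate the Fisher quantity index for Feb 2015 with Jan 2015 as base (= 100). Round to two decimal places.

92.17

Laspeyres component (base-period weights):
ΣP(Jan 2015)Q(Feb 2015) = 1.55×337 + 24.52×28 + 4.87×66 = 522.35 + 686.56 + 321.42 = 1530.33
ΣP(Jan 2015)Q(Jan 2015) = 1.55×372 + 24.52×32 + 4.87×63 = 576.6 + 784.64 + 306.81 = 1668.05
L = 1530.33 / 1668.05 × 100 = 91.7437
Paasche component (current-period weights):
ΣP(Feb 2015)Q(Feb 2015) = 1.30×337 + 19.16×28 + 5.33×66 = 438.1 + 536.48 + 351.78 = 1326.36
ΣP(Feb 2015)Q(Jan 2015) = 1.30×372 + 19.16×32 + 5.33×63 = 483.6 + 613.12 + 335.79 = 1432.51
P = 1326.36 / 1432.51 × 100 = 92.5899
Fisher = √(L × P) = √(91.7437 × 92.5899) = 92.1658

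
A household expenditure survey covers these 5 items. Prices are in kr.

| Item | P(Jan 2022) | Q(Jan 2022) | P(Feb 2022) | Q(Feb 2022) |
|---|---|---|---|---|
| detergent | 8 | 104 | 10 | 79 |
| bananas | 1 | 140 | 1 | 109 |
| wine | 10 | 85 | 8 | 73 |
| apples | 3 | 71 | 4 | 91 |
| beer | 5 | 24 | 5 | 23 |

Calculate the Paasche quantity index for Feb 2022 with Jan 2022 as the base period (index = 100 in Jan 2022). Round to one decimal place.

Paasche quantity index uses current-period prices as weights.
ΣP(Feb 2022)·Q(Feb 2022) = 10×79 + 1×109 + 8×73 + 4×91 + 5×23 = 790 + 109 + 584 + 364 + 115 = 1962
ΣP(Feb 2022)·Q(Jan 2022) = 10×104 + 1×140 + 8×85 + 4×71 + 5×24 = 1040 + 140 + 680 + 284 + 120 = 2264
Index = 1962 / 2264 × 100 = 86.6608

86.7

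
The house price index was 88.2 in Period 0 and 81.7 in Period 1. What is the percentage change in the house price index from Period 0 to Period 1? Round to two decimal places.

Change = (81.7 − 88.2) / 88.2 × 100
       = -6.5 / 88.2 × 100 = -7.3696%

-7.37%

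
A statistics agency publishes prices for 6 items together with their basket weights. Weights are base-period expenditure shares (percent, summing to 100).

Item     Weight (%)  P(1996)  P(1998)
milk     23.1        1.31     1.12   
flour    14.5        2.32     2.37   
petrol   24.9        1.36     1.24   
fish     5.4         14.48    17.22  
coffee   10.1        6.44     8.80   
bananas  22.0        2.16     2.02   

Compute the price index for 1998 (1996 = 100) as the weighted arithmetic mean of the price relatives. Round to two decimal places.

milk: 23.1 × (1.12/1.31) = 23.1 × 0.854962 = 19.7496
flour: 14.5 × (2.37/2.32) = 14.5 × 1.021552 = 14.8125
petrol: 24.9 × (1.24/1.36) = 24.9 × 0.911765 = 22.7029
fish: 5.4 × (17.22/14.48) = 5.4 × 1.189227 = 6.4218
coffee: 10.1 × (8.80/6.44) = 10.1 × 1.366460 = 13.8012
bananas: 22.0 × (2.02/2.16) = 22.0 × 0.935185 = 20.5741
Index = Σ wᵢ·(p₁ᵢ/p₀ᵢ) = 19.7496 + 14.8125 + 22.7029 + 6.4218 + 13.8012 + 20.5741 = 98.0622

98.06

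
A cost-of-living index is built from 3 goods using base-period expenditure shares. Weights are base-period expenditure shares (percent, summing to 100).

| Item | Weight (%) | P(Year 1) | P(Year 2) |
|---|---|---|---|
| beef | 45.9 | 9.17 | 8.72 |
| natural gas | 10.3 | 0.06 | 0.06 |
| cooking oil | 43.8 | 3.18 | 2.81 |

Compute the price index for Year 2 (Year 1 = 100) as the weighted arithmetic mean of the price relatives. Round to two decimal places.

beef: 45.9 × (8.72/9.17) = 45.9 × 0.950927 = 43.6475
natural gas: 10.3 × (0.06/0.06) = 10.3 × 1.000000 = 10.3000
cooking oil: 43.8 × (2.81/3.18) = 43.8 × 0.883648 = 38.7038
Index = Σ wᵢ·(p₁ᵢ/p₀ᵢ) = 43.6475 + 10.3000 + 38.7038 = 92.6513

92.65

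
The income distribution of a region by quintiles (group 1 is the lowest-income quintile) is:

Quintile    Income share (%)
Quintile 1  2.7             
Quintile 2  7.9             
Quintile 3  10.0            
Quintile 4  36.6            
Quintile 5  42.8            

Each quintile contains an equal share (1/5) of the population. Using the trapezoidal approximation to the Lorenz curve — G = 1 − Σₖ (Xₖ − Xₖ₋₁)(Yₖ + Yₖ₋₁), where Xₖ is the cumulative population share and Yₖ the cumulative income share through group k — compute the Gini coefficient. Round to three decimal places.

0.436

Cumulative income shares Yₖ: 0.0270, 0.1060, 0.2060, 0.5720, 1.0000
Σ (Xₖ−Xₖ₋₁)(Yₖ+Yₖ₋₁) = (1/5)(0.0270+0.0000) + (1/5)(0.1060+0.0270) + (1/5)(0.2060+0.1060) + (1/5)(0.5720+0.2060) + (1/5)(1.0000+0.5720)
  = 0.0054 + 0.0266 + 0.0624 + 0.1556 + 0.3144 = 0.5644
G = 1 − 0.5644 = 0.4356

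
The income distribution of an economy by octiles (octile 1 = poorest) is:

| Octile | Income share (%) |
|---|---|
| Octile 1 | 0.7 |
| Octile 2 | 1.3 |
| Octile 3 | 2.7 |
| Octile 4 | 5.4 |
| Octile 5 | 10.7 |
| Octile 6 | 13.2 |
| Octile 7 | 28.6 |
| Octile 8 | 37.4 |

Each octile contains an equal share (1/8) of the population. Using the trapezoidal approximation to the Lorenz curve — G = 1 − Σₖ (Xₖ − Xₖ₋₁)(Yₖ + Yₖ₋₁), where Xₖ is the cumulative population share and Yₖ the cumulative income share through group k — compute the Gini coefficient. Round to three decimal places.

Cumulative income shares Yₖ: 0.0070, 0.0200, 0.0470, 0.1010, 0.2080, 0.3400, 0.6260, 1.0000
Σ (Xₖ−Xₖ₋₁)(Yₖ+Yₖ₋₁) = (1/8)(0.0070+0.0000) + (1/8)(0.0200+0.0070) + (1/8)(0.0470+0.0200) + (1/8)(0.1010+0.0470) + (1/8)(0.2080+0.1010) + (1/8)(0.3400+0.2080) + (1/8)(0.6260+0.3400) + (1/8)(1.0000+0.6260)
  = 0.0009 + 0.0034 + 0.0084 + 0.0185 + 0.0386 + 0.0685 + 0.1208 + 0.2033 = 0.4623
G = 1 − 0.4623 = 0.5377

0.538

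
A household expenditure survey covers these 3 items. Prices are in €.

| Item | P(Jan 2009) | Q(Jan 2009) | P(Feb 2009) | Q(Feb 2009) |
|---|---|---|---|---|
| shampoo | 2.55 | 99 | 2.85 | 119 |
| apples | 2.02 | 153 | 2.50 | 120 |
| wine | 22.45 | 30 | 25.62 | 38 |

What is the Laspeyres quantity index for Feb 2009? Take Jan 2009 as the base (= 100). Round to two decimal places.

Laspeyres quantity index uses base-period prices as weights.
ΣP(Jan 2009)·Q(Feb 2009) = 2.55×119 + 2.02×120 + 22.45×38 = 303.45 + 242.4 + 853.1 = 1398.95
ΣP(Jan 2009)·Q(Jan 2009) = 2.55×99 + 2.02×153 + 22.45×30 = 252.45 + 309.06 + 673.5 = 1235.01
Index = 1398.95 / 1235.01 × 100 = 113.2744

113.27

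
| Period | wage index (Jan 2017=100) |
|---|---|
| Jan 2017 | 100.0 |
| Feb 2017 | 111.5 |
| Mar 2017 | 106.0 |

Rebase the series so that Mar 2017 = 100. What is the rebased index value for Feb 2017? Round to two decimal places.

Rebased(Feb 2017) = 111.5 / 106.0 × 100 = 105.1887

105.19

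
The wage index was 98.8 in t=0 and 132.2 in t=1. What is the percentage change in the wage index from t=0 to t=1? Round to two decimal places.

33.81%

Change = (132.2 − 98.8) / 98.8 × 100
       = 33.4 / 98.8 × 100 = 33.8057%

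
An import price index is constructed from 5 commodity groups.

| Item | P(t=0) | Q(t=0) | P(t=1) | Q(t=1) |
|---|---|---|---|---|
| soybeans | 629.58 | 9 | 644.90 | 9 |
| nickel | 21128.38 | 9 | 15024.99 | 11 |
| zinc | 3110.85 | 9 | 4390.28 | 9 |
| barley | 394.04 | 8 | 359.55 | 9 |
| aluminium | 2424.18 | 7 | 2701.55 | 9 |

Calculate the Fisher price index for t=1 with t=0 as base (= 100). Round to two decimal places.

82.32

Laspeyres component (base-period weights):
ΣP(t=1)Q(t=0) = 644.90×9 + 15024.99×9 + 4390.28×9 + 359.55×8 + 2701.55×7 = 5804.1 + 135224.91 + 39512.52 + 2876.4 + 18910.85 = 202328.78
ΣP(t=0)Q(t=0) = 629.58×9 + 21128.38×9 + 3110.85×9 + 394.04×8 + 2424.18×7 = 5666.22 + 190155.42 + 27997.65 + 3152.32 + 16969.26 = 243940.87
L = 202328.78 / 243940.87 × 100 = 82.9417
Paasche component (current-period weights):
ΣP(t=1)Q(t=1) = 644.90×9 + 15024.99×11 + 4390.28×9 + 359.55×9 + 2701.55×9 = 5804.1 + 165274.89 + 39512.52 + 3235.95 + 24313.95 = 238141.41
ΣP(t=0)Q(t=1) = 629.58×9 + 21128.38×11 + 3110.85×9 + 394.04×9 + 2424.18×9 = 5666.22 + 232412.18 + 27997.65 + 3546.36 + 21817.62 = 291440.03
P = 238141.41 / 291440.03 × 100 = 81.7120
Fisher = √(L × P) = √(82.9417 × 81.7120) = 82.3246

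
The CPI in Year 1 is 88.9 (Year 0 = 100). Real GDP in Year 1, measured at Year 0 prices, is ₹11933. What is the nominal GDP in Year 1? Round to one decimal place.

Nominal = Real × (Index/100) = 11933 × (88.9/100)
        = 11933 × 0.889 = 10608.4370

10608.4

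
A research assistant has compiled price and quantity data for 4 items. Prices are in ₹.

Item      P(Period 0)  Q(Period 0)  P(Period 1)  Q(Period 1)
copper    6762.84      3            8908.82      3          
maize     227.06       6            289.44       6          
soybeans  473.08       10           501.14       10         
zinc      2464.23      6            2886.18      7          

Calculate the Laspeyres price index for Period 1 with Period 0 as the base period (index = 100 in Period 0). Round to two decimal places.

123.38

Laspeyres price index uses base-period quantities as weights.
ΣP(Period 1)·Q(Period 0) = 8908.82×3 + 289.44×6 + 501.14×10 + 2886.18×6 = 26726.46 + 1736.64 + 5011.4 + 17317.08 = 50791.58
ΣP(Period 0)·Q(Period 0) = 6762.84×3 + 227.06×6 + 473.08×10 + 2464.23×6 = 20288.52 + 1362.36 + 4730.8 + 14785.38 = 41167.06
Index = 50791.58 / 41167.06 × 100 = 123.3792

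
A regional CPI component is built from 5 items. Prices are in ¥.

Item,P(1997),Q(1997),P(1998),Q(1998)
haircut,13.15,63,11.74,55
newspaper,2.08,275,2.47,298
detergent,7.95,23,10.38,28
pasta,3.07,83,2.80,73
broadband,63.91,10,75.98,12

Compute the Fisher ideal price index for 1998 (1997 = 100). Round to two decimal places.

108.01

Laspeyres component (base-period weights):
ΣP(1998)Q(1997) = 11.74×63 + 2.47×275 + 10.38×23 + 2.80×83 + 75.98×10 = 739.62 + 679.25 + 238.74 + 232.4 + 759.8 = 2649.81
ΣP(1997)Q(1997) = 13.15×63 + 2.08×275 + 7.95×23 + 3.07×83 + 63.91×10 = 828.45 + 572 + 182.85 + 254.81 + 639.1 = 2477.21
L = 2649.81 / 2477.21 × 100 = 106.9675
Paasche component (current-period weights):
ΣP(1998)Q(1998) = 11.74×55 + 2.47×298 + 10.38×28 + 2.80×73 + 75.98×12 = 645.7 + 736.06 + 290.64 + 204.4 + 911.76 = 2788.56
ΣP(1997)Q(1998) = 13.15×55 + 2.08×298 + 7.95×28 + 3.07×73 + 63.91×12 = 723.25 + 619.84 + 222.6 + 224.11 + 766.92 = 2556.72
P = 2788.56 / 2556.72 × 100 = 109.0679
Fisher = √(L × P) = √(106.9675 × 109.0679) = 108.0126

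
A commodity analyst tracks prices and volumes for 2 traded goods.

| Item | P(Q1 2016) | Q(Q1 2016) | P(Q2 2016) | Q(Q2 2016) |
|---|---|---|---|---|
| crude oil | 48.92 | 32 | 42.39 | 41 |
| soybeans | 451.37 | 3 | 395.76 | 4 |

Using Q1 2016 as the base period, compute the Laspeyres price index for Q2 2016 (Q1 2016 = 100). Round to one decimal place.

87.1

Laspeyres price index uses base-period quantities as weights.
ΣP(Q2 2016)·Q(Q1 2016) = 42.39×32 + 395.76×3 = 1356.48 + 1187.28 = 2543.76
ΣP(Q1 2016)·Q(Q1 2016) = 48.92×32 + 451.37×3 = 1565.44 + 1354.11 = 2919.55
Index = 2543.76 / 2919.55 × 100 = 87.1285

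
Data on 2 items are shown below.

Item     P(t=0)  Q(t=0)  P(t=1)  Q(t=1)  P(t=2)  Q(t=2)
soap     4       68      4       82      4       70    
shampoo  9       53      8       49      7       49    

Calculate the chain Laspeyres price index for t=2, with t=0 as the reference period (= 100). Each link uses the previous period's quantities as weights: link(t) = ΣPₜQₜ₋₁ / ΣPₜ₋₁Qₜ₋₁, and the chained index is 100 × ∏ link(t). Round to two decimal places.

Link t=0→t=1:
ΣP(t=1)Q(t=0) = 4×68 + 8×53 = 272 + 424 = 696
ΣP(t=0)Q(t=0) = 4×68 + 9×53 = 272 + 477 = 749
link = 696/749 = 0.929239
Link t=1→t=2:
ΣP(t=2)Q(t=1) = 4×82 + 7×49 = 328 + 343 = 671
ΣP(t=1)Q(t=1) = 4×82 + 8×49 = 328 + 392 = 720
link = 671/720 = 0.931944
Chained index = 100 × 0.929239 × 0.931944 = 86.5999

86.60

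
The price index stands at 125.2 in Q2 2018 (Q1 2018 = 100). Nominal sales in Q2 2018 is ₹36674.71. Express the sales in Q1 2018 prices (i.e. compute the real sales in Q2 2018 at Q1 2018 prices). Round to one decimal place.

29292.9

Real = Nominal ÷ (Index/100) = 36674.71 ÷ (125.2/100)
     = 36674.71 ÷ 1.252 = 29292.8994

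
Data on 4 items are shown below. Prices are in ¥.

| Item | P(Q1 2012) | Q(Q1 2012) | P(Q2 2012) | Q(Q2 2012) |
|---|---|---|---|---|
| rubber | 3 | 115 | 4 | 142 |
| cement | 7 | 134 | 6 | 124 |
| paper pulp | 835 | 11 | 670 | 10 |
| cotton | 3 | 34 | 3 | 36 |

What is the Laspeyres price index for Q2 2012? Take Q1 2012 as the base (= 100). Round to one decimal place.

82.6

Laspeyres price index uses base-period quantities as weights.
ΣP(Q2 2012)·Q(Q1 2012) = 4×115 + 6×134 + 670×11 + 3×34 = 460 + 804 + 7370 + 102 = 8736
ΣP(Q1 2012)·Q(Q1 2012) = 3×115 + 7×134 + 835×11 + 3×34 = 345 + 938 + 9185 + 102 = 10570
Index = 8736 / 10570 × 100 = 82.6490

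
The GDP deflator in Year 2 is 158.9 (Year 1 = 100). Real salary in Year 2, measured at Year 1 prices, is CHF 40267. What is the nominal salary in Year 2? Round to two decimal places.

63984.26

Nominal = Real × (Index/100) = 40267 × (158.9/100)
        = 40267 × 1.589 = 63984.2630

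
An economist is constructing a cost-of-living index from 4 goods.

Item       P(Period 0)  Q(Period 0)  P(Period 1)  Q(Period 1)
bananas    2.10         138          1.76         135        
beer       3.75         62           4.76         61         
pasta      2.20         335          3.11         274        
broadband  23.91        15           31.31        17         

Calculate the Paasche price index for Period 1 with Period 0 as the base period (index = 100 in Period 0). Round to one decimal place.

Paasche price index uses current-period quantities as weights.
ΣP(Period 1)·Q(Period 1) = 1.76×135 + 4.76×61 + 3.11×274 + 31.31×17 = 237.6 + 290.36 + 852.14 + 532.27 = 1912.37
ΣP(Period 0)·Q(Period 1) = 2.10×135 + 3.75×61 + 2.20×274 + 23.91×17 = 283.5 + 228.75 + 602.8 + 406.47 = 1521.52
Index = 1912.37 / 1521.52 × 100 = 125.6881

125.7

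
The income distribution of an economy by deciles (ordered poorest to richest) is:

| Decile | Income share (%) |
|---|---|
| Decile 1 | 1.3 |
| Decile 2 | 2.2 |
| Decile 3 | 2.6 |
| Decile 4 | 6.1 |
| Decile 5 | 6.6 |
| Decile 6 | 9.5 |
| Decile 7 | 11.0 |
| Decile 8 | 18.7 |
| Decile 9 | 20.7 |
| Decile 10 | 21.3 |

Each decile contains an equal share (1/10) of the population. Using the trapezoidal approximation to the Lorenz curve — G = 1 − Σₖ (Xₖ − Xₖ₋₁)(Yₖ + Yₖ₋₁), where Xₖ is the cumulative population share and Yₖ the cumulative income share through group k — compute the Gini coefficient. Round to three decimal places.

0.408

Cumulative income shares Yₖ: 0.0130, 0.0350, 0.0610, 0.1220, 0.1880, 0.2830, 0.3930, 0.5800, 0.7870, 1.0000
Σ (Xₖ−Xₖ₋₁)(Yₖ+Yₖ₋₁) = (1/10)(0.0130+0.0000) + (1/10)(0.0350+0.0130) + (1/10)(0.0610+0.0350) + (1/10)(0.1220+0.0610) + (1/10)(0.1880+0.1220) + (1/10)(0.2830+0.1880) + (1/10)(0.3930+0.2830) + (1/10)(0.5800+0.3930) + (1/10)(0.7870+0.5800) + (1/10)(1.0000+0.7870)
  = 0.0013 + 0.0048 + 0.0096 + 0.0183 + 0.0310 + 0.0471 + 0.0676 + 0.0973 + 0.1367 + 0.1787 = 0.5924
G = 1 − 0.5924 = 0.4076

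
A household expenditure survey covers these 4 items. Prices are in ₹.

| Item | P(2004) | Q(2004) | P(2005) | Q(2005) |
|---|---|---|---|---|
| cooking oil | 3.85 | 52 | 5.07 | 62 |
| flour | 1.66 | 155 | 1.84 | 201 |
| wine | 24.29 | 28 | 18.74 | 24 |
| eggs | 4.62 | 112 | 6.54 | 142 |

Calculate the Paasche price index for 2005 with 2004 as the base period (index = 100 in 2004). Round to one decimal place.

Paasche price index uses current-period quantities as weights.
ΣP(2005)·Q(2005) = 5.07×62 + 1.84×201 + 18.74×24 + 6.54×142 = 314.34 + 369.84 + 449.76 + 928.68 = 2062.62
ΣP(2004)·Q(2005) = 3.85×62 + 1.66×201 + 24.29×24 + 4.62×142 = 238.7 + 333.66 + 582.96 + 656.04 = 1811.36
Index = 2062.62 / 1811.36 × 100 = 113.8713

113.9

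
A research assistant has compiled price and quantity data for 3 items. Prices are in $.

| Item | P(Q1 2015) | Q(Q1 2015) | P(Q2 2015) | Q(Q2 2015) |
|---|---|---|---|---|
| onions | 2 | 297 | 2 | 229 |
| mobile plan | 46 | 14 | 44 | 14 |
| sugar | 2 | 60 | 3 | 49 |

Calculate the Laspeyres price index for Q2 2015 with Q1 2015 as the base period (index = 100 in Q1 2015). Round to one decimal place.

Laspeyres price index uses base-period quantities as weights.
ΣP(Q2 2015)·Q(Q1 2015) = 2×297 + 44×14 + 3×60 = 594 + 616 + 180 = 1390
ΣP(Q1 2015)·Q(Q1 2015) = 2×297 + 46×14 + 2×60 = 594 + 644 + 120 = 1358
Index = 1390 / 1358 × 100 = 102.3564

102.4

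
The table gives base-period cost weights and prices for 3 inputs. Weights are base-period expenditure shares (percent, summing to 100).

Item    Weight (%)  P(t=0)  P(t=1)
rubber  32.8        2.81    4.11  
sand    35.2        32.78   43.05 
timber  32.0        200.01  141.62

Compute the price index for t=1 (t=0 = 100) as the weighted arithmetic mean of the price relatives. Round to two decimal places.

116.86

rubber: 32.8 × (4.11/2.81) = 32.8 × 1.462633 = 47.9744
sand: 35.2 × (43.05/32.78) = 35.2 × 1.313301 = 46.2282
timber: 32.0 × (141.62/200.01) = 32.0 × 0.708065 = 22.6581
Index = Σ wᵢ·(p₁ᵢ/p₀ᵢ) = 47.9744 + 46.2282 + 22.6581 = 116.8606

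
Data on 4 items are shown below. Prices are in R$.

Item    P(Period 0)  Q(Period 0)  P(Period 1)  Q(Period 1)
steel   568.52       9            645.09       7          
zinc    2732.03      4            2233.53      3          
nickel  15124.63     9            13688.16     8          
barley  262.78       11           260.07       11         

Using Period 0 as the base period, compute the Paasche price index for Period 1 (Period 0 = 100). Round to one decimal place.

90.8

Paasche price index uses current-period quantities as weights.
ΣP(Period 1)·Q(Period 1) = 645.09×7 + 2233.53×3 + 13688.16×8 + 260.07×11 = 4515.63 + 6700.59 + 109505.28 + 2860.77 = 123582.27
ΣP(Period 0)·Q(Period 1) = 568.52×7 + 2732.03×3 + 15124.63×8 + 262.78×11 = 3979.64 + 8196.09 + 120997.04 + 2890.58 = 136063.35
Index = 123582.27 / 136063.35 × 100 = 90.8270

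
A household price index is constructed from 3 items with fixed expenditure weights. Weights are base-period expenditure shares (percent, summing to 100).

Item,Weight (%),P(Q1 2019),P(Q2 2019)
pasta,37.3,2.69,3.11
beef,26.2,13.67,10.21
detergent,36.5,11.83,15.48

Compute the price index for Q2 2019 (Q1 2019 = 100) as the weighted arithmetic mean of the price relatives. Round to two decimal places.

110.45

pasta: 37.3 × (3.11/2.69) = 37.3 × 1.156134 = 43.1238
beef: 26.2 × (10.21/13.67) = 26.2 × 0.746891 = 19.5685
detergent: 36.5 × (15.48/11.83) = 36.5 × 1.308538 = 47.7616
Index = Σ wᵢ·(p₁ᵢ/p₀ᵢ) = 43.1238 + 19.5685 + 47.7616 = 110.4540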